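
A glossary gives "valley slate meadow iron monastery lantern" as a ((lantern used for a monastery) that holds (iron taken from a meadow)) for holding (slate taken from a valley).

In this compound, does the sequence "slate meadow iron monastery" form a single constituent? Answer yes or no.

no

The top-level split is [valley slate] [meadow iron monastery lantern]; the full structure is [[valley slate] [[meadow iron] [monastery lantern]]].
"slate meadow iron monastery" straddles a constituent boundary, so it is not a single unit.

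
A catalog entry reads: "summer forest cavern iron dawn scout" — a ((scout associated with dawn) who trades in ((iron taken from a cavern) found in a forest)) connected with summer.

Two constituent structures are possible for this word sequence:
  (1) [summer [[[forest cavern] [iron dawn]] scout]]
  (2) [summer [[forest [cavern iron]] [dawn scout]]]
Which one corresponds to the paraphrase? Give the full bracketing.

The paraphrase's head is the "scout" part ("forest cavern iron dawn scout"); its modifier is "summer".
That top-level split, carried through the inner groups, gives [summer [[forest [cavern iron]] [dawn scout]]].

[summer [[forest [cavern iron]] [dawn scout]]]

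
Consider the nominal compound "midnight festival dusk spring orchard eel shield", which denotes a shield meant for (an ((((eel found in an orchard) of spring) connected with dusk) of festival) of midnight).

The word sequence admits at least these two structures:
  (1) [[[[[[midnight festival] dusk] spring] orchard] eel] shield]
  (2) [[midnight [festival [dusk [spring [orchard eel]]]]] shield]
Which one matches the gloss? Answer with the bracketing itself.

[[midnight [festival [dusk [spring [orchard eel]]]]] shield]

The paraphrase's head is the "shield" part ("shield"); its modifier is "midnight festival dusk spring orchard eel".
That top-level split, carried through the inner groups, gives [[midnight [festival [dusk [spring [orchard eel]]]]] shield].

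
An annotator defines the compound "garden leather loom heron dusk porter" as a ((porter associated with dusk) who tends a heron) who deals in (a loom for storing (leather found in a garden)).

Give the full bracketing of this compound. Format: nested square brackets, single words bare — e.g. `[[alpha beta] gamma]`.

The outermost head in the paraphrase is "porter" (specifically "heron dusk porter"), modified by "garden leather loom".
"garden leather loom" → head "loom", modifier "garden leather".
"garden leather" → head "leather", modifier "garden".
"heron dusk porter" → head "porter" (specifically "dusk porter"), modifier "heron".
"dusk porter" → head "porter", modifier "dusk".
So the structure is [[[garden leather] loom] [heron [dusk porter]]].

[[[garden leather] loom] [heron [dusk porter]]]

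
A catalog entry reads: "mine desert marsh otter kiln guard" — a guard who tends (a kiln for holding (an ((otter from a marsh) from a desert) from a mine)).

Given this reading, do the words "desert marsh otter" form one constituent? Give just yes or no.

yes

The paraphrase groups the words so that "desert marsh otter" is one unit: it corresponds to a single parenthesized sub-phrase.
The full structure is [[[mine [desert [marsh otter]]] kiln] guard], in which [desert marsh otter] is a constituent.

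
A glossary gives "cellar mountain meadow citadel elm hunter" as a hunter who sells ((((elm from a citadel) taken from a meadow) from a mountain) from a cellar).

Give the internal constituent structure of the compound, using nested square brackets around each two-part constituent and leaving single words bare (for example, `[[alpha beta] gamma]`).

The outermost head in the paraphrase is "hunter", modified by "cellar mountain meadow citadel elm".
"cellar mountain meadow citadel elm" → head "elm" (specifically "mountain meadow citadel elm"), modifier "cellar".
"mountain meadow citadel elm" → head "elm" (specifically "meadow citadel elm"), modifier "mountain".
"meadow citadel elm" → head "elm" (specifically "citadel elm"), modifier "meadow".
"citadel elm" → head "elm", modifier "citadel".
Assembled: [[cellar [mountain [meadow [citadel elm]]]] hunter].

[[cellar [mountain [meadow [citadel elm]]]] hunter]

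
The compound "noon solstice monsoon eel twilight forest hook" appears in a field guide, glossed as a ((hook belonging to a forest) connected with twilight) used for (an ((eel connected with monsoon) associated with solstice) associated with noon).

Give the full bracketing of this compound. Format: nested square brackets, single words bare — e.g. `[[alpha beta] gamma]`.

Whole compound: head "hook" (specifically "twilight forest hook"), modifier "noon solstice monsoon eel".
Within "noon solstice monsoon eel", the head is "eel" (specifically "solstice monsoon eel") and the modifier is "noon".
Within "solstice monsoon eel", the head is "eel" (specifically "monsoon eel") and the modifier is "solstice".
Within "monsoon eel", the head is "eel" and the modifier is "monsoon".
Within "twilight forest hook", the head is "hook" (specifically "forest hook") and the modifier is "twilight".
Within "forest hook", the head is "hook" and the modifier is "forest".
Assembled: [[noon [solstice [monsoon eel]]] [twilight [forest hook]]].

[[noon [solstice [monsoon eel]]] [twilight [forest hook]]]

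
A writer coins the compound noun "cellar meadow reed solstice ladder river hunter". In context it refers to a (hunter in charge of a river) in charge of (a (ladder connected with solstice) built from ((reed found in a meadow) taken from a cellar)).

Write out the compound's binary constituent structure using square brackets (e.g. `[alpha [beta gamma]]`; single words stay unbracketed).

[[[cellar [meadow reed]] [solstice ladder]] [river hunter]]

Whole compound: head "hunter" (specifically "river hunter"), modifier "cellar meadow reed solstice ladder".
Inside "cellar meadow reed solstice ladder": head "ladder" (specifically "solstice ladder"), modifier "cellar meadow reed".
Inside "cellar meadow reed": head "reed" (specifically "meadow reed"), modifier "cellar".
Inside "meadow reed": head "reed", modifier "meadow".
Inside "solstice ladder": head "ladder", modifier "solstice".
Inside "river hunter": head "hunter", modifier "river".
So the structure is [[[cellar [meadow reed]] [solstice ladder]] [river hunter]].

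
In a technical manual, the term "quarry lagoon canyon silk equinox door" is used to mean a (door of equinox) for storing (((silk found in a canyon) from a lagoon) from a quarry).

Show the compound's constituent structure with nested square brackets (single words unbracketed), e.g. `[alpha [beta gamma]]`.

[[quarry [lagoon [canyon silk]]] [equinox door]]

The outermost head in the paraphrase is "door" (specifically "equinox door"), modified by "quarry lagoon canyon silk".
"quarry lagoon canyon silk" → head "silk" (specifically "lagoon canyon silk"), modifier "quarry".
"lagoon canyon silk" → head "silk" (specifically "canyon silk"), modifier "lagoon".
"canyon silk" → head "silk", modifier "canyon".
"equinox door" → head "door", modifier "equinox".
Putting it together: [[quarry [lagoon [canyon silk]]] [equinox door]].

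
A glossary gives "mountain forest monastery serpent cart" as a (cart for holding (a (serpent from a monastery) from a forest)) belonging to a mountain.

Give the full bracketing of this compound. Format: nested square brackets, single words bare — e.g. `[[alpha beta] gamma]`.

[mountain [[forest [monastery serpent]] cart]]

Whole compound: head "cart" (specifically "forest monastery serpent cart"), modifier "mountain".
Inside "forest monastery serpent cart": head "cart", modifier "forest monastery serpent".
Inside "forest monastery serpent": head "serpent" (specifically "monastery serpent"), modifier "forest".
Inside "monastery serpent": head "serpent", modifier "monastery".
Putting it together: [mountain [[forest [monastery serpent]] cart]].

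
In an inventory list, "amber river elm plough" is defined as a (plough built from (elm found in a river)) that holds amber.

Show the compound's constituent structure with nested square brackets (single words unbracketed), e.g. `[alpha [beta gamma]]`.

[amber [[river elm] plough]]

The outermost head in the paraphrase is "plough" (specifically "river elm plough"), modified by "amber".
Inside "river elm plough": head "plough", modifier "river elm".
Inside "river elm": head "elm", modifier "river".
So the structure is [amber [[river elm] plough]].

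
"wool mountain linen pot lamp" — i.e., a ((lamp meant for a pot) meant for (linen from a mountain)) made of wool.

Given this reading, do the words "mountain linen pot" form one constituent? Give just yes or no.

The top-level split is [wool] [mountain linen pot lamp]; the full structure is [wool [[mountain linen] [pot lamp]]].
"mountain linen pot" straddles a constituent boundary, so it is not a single unit.

no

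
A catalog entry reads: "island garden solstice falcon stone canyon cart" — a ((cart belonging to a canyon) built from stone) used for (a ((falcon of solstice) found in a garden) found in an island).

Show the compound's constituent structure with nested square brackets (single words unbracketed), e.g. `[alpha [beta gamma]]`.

At the top level: head "cart" (specifically "stone canyon cart"); modifier "island garden solstice falcon".
Inside "island garden solstice falcon": head "falcon" (specifically "garden solstice falcon"), modifier "island".
Inside "garden solstice falcon": head "falcon" (specifically "solstice falcon"), modifier "garden".
Inside "solstice falcon": head "falcon", modifier "solstice".
Inside "stone canyon cart": head "cart" (specifically "canyon cart"), modifier "stone".
Inside "canyon cart": head "cart", modifier "canyon".
Assembled: [[island [garden [solstice falcon]]] [stone [canyon cart]]].

[[island [garden [solstice falcon]]] [stone [canyon cart]]]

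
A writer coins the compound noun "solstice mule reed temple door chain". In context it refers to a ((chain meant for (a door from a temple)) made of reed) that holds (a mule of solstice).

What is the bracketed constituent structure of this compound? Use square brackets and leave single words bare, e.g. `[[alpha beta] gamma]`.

Whole compound: head "chain" (specifically "reed temple door chain"), modifier "solstice mule".
Inside "solstice mule": head "mule", modifier "solstice".
Inside "reed temple door chain": head "chain" (specifically "temple door chain"), modifier "reed".
Inside "temple door chain": head "chain", modifier "temple door".
Inside "temple door": head "door", modifier "temple".
Assembled: [[solstice mule] [reed [[temple door] chain]]].

[[solstice mule] [reed [[temple door] chain]]]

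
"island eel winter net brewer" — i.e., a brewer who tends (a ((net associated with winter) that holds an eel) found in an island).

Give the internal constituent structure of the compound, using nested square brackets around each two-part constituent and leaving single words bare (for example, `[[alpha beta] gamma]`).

Overall it is a kind of brewer; the modifier is "island eel winter net".
Inside "island eel winter net": head "net" (specifically "eel winter net"), modifier "island".
Inside "eel winter net": head "net" (specifically "winter net"), modifier "eel".
Inside "winter net": head "net", modifier "winter".
Putting it together: [[island [eel [winter net]]] brewer].

[[island [eel [winter net]]] brewer]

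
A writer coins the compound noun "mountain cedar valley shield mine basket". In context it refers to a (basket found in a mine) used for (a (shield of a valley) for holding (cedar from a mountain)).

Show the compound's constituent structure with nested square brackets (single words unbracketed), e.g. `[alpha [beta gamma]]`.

[[[mountain cedar] [valley shield]] [mine basket]]

The outermost head in the paraphrase is "basket" (specifically "mine basket"), modified by "mountain cedar valley shield".
Inside "mountain cedar valley shield": head "shield" (specifically "valley shield"), modifier "mountain cedar".
Inside "mountain cedar": head "cedar", modifier "mountain".
Inside "valley shield": head "shield", modifier "valley".
Inside "mine basket": head "basket", modifier "mine".
Putting it together: [[[mountain cedar] [valley shield]] [mine basket]].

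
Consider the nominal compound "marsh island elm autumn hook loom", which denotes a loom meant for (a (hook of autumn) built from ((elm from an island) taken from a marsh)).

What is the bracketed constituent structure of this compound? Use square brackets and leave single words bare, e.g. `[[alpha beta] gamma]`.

Overall it is a kind of loom; the modifier is "marsh island elm autumn hook".
Within "marsh island elm autumn hook", the head is "hook" (specifically "autumn hook") and the modifier is "marsh island elm".
Within "marsh island elm", the head is "elm" (specifically "island elm") and the modifier is "marsh".
Within "island elm", the head is "elm" and the modifier is "island".
Within "autumn hook", the head is "hook" and the modifier is "autumn".
So the structure is [[[marsh [island elm]] [autumn hook]] loom].

[[[marsh [island elm]] [autumn hook]] loom]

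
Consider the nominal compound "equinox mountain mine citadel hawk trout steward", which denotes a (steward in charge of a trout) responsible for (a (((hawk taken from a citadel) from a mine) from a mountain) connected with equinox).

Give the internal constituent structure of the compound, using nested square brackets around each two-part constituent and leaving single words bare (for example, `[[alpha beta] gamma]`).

Whole compound: head "steward" (specifically "trout steward"), modifier "equinox mountain mine citadel hawk".
Within "equinox mountain mine citadel hawk", the head is "hawk" (specifically "mountain mine citadel hawk") and the modifier is "equinox".
Within "mountain mine citadel hawk", the head is "hawk" (specifically "mine citadel hawk") and the modifier is "mountain".
Within "mine citadel hawk", the head is "hawk" (specifically "citadel hawk") and the modifier is "mine".
Within "citadel hawk", the head is "hawk" and the modifier is "citadel".
Within "trout steward", the head is "steward" and the modifier is "trout".
So the structure is [[equinox [mountain [mine [citadel hawk]]]] [trout steward]].

[[equinox [mountain [mine [citadel hawk]]]] [trout steward]]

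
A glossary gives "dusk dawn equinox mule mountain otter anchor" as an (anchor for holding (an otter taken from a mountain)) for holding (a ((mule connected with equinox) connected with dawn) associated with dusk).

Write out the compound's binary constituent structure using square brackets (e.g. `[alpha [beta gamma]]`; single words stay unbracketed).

[[dusk [dawn [equinox mule]]] [[mountain otter] anchor]]

At the top level: head "anchor" (specifically "mountain otter anchor"); modifier "dusk dawn equinox mule".
Inside "dusk dawn equinox mule": head "mule" (specifically "dawn equinox mule"), modifier "dusk".
Inside "dawn equinox mule": head "mule" (specifically "equinox mule"), modifier "dawn".
Inside "equinox mule": head "mule", modifier "equinox".
Inside "mountain otter anchor": head "anchor", modifier "mountain otter".
Inside "mountain otter": head "otter", modifier "mountain".
Putting it together: [[dusk [dawn [equinox mule]]] [[mountain otter] anchor]].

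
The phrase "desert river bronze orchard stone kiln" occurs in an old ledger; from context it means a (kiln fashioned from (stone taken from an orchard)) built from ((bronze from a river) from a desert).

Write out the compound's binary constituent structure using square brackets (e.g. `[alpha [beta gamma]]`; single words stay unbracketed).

The outermost head in the paraphrase is "kiln" (specifically "orchard stone kiln"), modified by "desert river bronze".
Within "desert river bronze", the head is "bronze" (specifically "river bronze") and the modifier is "desert".
Within "river bronze", the head is "bronze" and the modifier is "river".
Within "orchard stone kiln", the head is "kiln" and the modifier is "orchard stone".
Within "orchard stone", the head is "stone" and the modifier is "orchard".
So the structure is [[desert [river bronze]] [[orchard stone] kiln]].

[[desert [river bronze]] [[orchard stone] kiln]]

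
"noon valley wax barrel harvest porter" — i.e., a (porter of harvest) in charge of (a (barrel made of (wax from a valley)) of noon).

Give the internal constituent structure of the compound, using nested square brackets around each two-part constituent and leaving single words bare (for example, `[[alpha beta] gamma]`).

At the top level: head "porter" (specifically "harvest porter"); modifier "noon valley wax barrel".
Inside "noon valley wax barrel": head "barrel" (specifically "valley wax barrel"), modifier "noon".
Inside "valley wax barrel": head "barrel", modifier "valley wax".
Inside "valley wax": head "wax", modifier "valley".
Inside "harvest porter": head "porter", modifier "harvest".
Putting it together: [[noon [[valley wax] barrel]] [harvest porter]].

[[noon [[valley wax] barrel]] [harvest porter]]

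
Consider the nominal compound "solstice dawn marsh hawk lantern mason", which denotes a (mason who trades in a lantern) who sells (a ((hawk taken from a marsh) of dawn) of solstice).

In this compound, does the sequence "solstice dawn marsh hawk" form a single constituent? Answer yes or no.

The paraphrase groups the words so that "solstice dawn marsh hawk" is one unit: it corresponds to a single parenthesized sub-phrase.
The full structure is [[solstice [dawn [marsh hawk]]] [lantern mason]], in which [solstice dawn marsh hawk] is a constituent.

yes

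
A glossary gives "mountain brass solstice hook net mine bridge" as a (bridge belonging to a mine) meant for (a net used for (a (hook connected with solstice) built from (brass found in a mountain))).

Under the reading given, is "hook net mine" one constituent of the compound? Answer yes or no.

The top-level split is [mountain brass solstice hook net] [mine bridge]; the full structure is [[[[mountain brass] [solstice hook]] net] [mine bridge]].
"hook net mine" straddles a constituent boundary, so it is not a single unit.

no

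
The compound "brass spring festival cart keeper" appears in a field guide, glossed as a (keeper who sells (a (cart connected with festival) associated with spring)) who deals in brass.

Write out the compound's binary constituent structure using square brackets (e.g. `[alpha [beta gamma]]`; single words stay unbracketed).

At the top level: head "keeper" (specifically "spring festival cart keeper"); modifier "brass".
Within "spring festival cart keeper", the head is "keeper" and the modifier is "spring festival cart".
Within "spring festival cart", the head is "cart" (specifically "festival cart") and the modifier is "spring".
Within "festival cart", the head is "cart" and the modifier is "festival".
So the structure is [brass [[spring [festival cart]] keeper]].

[brass [[spring [festival cart]] keeper]]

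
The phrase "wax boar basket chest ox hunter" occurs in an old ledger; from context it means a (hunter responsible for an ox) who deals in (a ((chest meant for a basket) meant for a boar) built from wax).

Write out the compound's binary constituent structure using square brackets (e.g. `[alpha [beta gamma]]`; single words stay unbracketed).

The outermost head in the paraphrase is "hunter" (specifically "ox hunter"), modified by "wax boar basket chest".
Inside "wax boar basket chest": head "chest" (specifically "boar basket chest"), modifier "wax".
Inside "boar basket chest": head "chest" (specifically "basket chest"), modifier "boar".
Inside "basket chest": head "chest", modifier "basket".
Inside "ox hunter": head "hunter", modifier "ox".
Assembled: [[wax [boar [basket chest]]] [ox hunter]].

[[wax [boar [basket chest]]] [ox hunter]]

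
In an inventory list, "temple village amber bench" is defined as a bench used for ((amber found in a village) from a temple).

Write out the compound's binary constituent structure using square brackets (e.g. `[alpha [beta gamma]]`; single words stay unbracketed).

[[temple [village amber]] bench]

Overall it is a kind of bench; the modifier is "temple village amber".
"temple village amber" → head "amber" (specifically "village amber"), modifier "temple".
"village amber" → head "amber", modifier "village".
So the structure is [[temple [village amber]] bench].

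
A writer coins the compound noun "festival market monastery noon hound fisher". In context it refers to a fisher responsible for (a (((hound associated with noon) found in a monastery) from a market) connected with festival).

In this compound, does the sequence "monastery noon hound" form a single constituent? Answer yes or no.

yes

The paraphrase groups the words so that "monastery noon hound" is one unit: it corresponds to a single parenthesized sub-phrase.
The full structure is [[festival [market [monastery [noon hound]]]] fisher], in which [monastery noon hound] is a constituent.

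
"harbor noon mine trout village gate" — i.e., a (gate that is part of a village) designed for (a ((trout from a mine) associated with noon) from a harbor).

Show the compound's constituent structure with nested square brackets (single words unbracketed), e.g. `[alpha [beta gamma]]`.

[[harbor [noon [mine trout]]] [village gate]]

The outermost head in the paraphrase is "gate" (specifically "village gate"), modified by "harbor noon mine trout".
Within "harbor noon mine trout", the head is "trout" (specifically "noon mine trout") and the modifier is "harbor".
Within "noon mine trout", the head is "trout" (specifically "mine trout") and the modifier is "noon".
Within "mine trout", the head is "trout" and the modifier is "mine".
Within "village gate", the head is "gate" and the modifier is "village".
So the structure is [[harbor [noon [mine trout]]] [village gate]].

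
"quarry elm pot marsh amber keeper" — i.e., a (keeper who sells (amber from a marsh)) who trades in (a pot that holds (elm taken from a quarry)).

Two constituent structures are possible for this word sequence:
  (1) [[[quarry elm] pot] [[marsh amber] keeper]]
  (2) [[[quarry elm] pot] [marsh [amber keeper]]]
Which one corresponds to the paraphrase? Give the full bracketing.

The paraphrase's head is the "keeper" part ("marsh amber keeper"); its modifier is "quarry elm pot".
That top-level split, carried through the inner groups, gives [[[quarry elm] pot] [[marsh amber] keeper]].

[[[quarry elm] pot] [[marsh amber] keeper]]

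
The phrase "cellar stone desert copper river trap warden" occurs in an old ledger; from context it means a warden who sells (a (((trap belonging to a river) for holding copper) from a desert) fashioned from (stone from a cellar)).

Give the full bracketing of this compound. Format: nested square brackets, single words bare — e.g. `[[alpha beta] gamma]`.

At the top level: head "warden"; modifier "cellar stone desert copper river trap".
"cellar stone desert copper river trap" → head "trap" (specifically "desert copper river trap"), modifier "cellar stone".
"cellar stone" → head "stone", modifier "cellar".
"desert copper river trap" → head "trap" (specifically "copper river trap"), modifier "desert".
"copper river trap" → head "trap" (specifically "river trap"), modifier "copper".
"river trap" → head "trap", modifier "river".
So the structure is [[[cellar stone] [desert [copper [river trap]]]] warden].

[[[cellar stone] [desert [copper [river trap]]]] warden]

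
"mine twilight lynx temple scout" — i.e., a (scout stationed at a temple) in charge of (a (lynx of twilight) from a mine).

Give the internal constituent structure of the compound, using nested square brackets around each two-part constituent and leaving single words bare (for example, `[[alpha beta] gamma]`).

[[mine [twilight lynx]] [temple scout]]

At the top level: head "scout" (specifically "temple scout"); modifier "mine twilight lynx".
"mine twilight lynx" → head "lynx" (specifically "twilight lynx"), modifier "mine".
"twilight lynx" → head "lynx", modifier "twilight".
"temple scout" → head "scout", modifier "temple".
Assembled: [[mine [twilight lynx]] [temple scout]].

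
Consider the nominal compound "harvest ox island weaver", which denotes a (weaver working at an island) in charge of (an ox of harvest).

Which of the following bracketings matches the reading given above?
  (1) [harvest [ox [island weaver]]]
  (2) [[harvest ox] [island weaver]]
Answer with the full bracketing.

The paraphrase's head is the "weaver" part ("island weaver"); its modifier is "harvest ox".
That top-level split, carried through the inner groups, gives [[harvest ox] [island weaver]].

[[harvest ox] [island weaver]]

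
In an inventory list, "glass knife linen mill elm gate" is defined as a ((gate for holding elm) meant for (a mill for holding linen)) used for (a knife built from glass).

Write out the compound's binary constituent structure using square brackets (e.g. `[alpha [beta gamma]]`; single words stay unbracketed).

Overall it is a kind of gate (specifically "linen mill elm gate"); the modifier is "glass knife".
Inside "glass knife": head "knife", modifier "glass".
Inside "linen mill elm gate": head "gate" (specifically "elm gate"), modifier "linen mill".
Inside "linen mill": head "mill", modifier "linen".
Inside "elm gate": head "gate", modifier "elm".
Putting it together: [[glass knife] [[linen mill] [elm gate]]].

[[glass knife] [[linen mill] [elm gate]]]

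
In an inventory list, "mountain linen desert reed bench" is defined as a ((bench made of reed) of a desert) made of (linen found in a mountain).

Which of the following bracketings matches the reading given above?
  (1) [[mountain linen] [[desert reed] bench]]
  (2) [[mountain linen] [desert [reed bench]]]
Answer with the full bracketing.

The paraphrase's head is the "bench" part ("desert reed bench"); its modifier is "mountain linen".
That top-level split, carried through the inner groups, gives [[mountain linen] [desert [reed bench]]].

[[mountain linen] [desert [reed bench]]]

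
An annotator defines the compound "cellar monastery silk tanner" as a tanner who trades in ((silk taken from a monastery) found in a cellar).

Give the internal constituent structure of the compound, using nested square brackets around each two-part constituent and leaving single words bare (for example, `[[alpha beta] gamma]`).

[[cellar [monastery silk]] tanner]

Whole compound: head "tanner", modifier "cellar monastery silk".
Inside "cellar monastery silk": head "silk" (specifically "monastery silk"), modifier "cellar".
Inside "monastery silk": head "silk", modifier "monastery".
Assembled: [[cellar [monastery silk]] tanner].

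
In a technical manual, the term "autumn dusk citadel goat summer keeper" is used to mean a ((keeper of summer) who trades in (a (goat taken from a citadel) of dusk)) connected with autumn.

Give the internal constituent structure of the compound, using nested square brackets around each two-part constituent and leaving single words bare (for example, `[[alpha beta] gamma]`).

[autumn [[dusk [citadel goat]] [summer keeper]]]

At the top level: head "keeper" (specifically "dusk citadel goat summer keeper"); modifier "autumn".
Within "dusk citadel goat summer keeper", the head is "keeper" (specifically "summer keeper") and the modifier is "dusk citadel goat".
Within "dusk citadel goat", the head is "goat" (specifically "citadel goat") and the modifier is "dusk".
Within "citadel goat", the head is "goat" and the modifier is "citadel".
Within "summer keeper", the head is "keeper" and the modifier is "summer".
So the structure is [autumn [[dusk [citadel goat]] [summer keeper]]].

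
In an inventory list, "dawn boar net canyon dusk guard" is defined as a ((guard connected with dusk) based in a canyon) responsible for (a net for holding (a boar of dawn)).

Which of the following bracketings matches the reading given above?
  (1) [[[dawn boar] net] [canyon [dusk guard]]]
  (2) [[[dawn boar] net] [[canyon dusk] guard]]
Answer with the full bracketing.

[[[dawn boar] net] [canyon [dusk guard]]]

The paraphrase's head is the "guard" part ("canyon dusk guard"); its modifier is "dawn boar net".
That top-level split, carried through the inner groups, gives [[[dawn boar] net] [canyon [dusk guard]]].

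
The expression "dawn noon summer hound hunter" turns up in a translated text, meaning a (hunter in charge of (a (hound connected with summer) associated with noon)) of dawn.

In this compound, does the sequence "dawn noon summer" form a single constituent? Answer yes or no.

no

The top-level split is [dawn] [noon summer hound hunter]; the full structure is [dawn [[noon [summer hound]] hunter]].
"dawn noon summer" straddles a constituent boundary, so it is not a single unit.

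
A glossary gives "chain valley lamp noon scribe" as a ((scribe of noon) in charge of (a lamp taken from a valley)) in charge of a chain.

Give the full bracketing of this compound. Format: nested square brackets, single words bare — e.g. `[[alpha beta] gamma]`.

[chain [[valley lamp] [noon scribe]]]

Overall it is a kind of scribe (specifically "valley lamp noon scribe"); the modifier is "chain".
"valley lamp noon scribe" → head "scribe" (specifically "noon scribe"), modifier "valley lamp".
"valley lamp" → head "lamp", modifier "valley".
"noon scribe" → head "scribe", modifier "noon".
Assembled: [chain [[valley lamp] [noon scribe]]].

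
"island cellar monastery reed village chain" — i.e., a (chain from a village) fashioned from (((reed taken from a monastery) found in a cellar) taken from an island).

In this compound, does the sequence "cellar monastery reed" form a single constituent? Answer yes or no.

The paraphrase groups the words so that "cellar monastery reed" is one unit: it corresponds to a single parenthesized sub-phrase.
The full structure is [[island [cellar [monastery reed]]] [village chain]], in which [cellar monastery reed] is a constituent.

yes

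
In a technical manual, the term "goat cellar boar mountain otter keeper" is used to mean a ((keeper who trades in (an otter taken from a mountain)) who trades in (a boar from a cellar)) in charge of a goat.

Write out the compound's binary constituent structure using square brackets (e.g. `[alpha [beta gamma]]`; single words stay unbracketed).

[goat [[cellar boar] [[mountain otter] keeper]]]

Overall it is a kind of keeper (specifically "cellar boar mountain otter keeper"); the modifier is "goat".
"cellar boar mountain otter keeper" → head "keeper" (specifically "mountain otter keeper"), modifier "cellar boar".
"cellar boar" → head "boar", modifier "cellar".
"mountain otter keeper" → head "keeper", modifier "mountain otter".
"mountain otter" → head "otter", modifier "mountain".
Putting it together: [goat [[cellar boar] [[mountain otter] keeper]]].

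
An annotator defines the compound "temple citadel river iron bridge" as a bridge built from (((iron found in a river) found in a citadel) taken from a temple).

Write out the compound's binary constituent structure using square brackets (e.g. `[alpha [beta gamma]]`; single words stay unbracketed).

[[temple [citadel [river iron]]] bridge]

Overall it is a kind of bridge; the modifier is "temple citadel river iron".
Inside "temple citadel river iron": head "iron" (specifically "citadel river iron"), modifier "temple".
Inside "citadel river iron": head "iron" (specifically "river iron"), modifier "citadel".
Inside "river iron": head "iron", modifier "river".
Putting it together: [[temple [citadel [river iron]]] bridge].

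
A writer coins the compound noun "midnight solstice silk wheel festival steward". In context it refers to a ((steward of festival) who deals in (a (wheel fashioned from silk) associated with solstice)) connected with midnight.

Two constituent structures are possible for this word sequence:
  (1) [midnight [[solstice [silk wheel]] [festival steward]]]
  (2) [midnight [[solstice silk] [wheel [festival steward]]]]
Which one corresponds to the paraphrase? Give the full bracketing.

The paraphrase's head is the "steward" part ("solstice silk wheel festival steward"); its modifier is "midnight".
That top-level split, carried through the inner groups, gives [midnight [[solstice [silk wheel]] [festival steward]]].

[midnight [[solstice [silk wheel]] [festival steward]]]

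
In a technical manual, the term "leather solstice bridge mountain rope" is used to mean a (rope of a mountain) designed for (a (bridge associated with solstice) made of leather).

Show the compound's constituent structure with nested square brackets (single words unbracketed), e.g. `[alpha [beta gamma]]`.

[[leather [solstice bridge]] [mountain rope]]

The outermost head in the paraphrase is "rope" (specifically "mountain rope"), modified by "leather solstice bridge".
Within "leather solstice bridge", the head is "bridge" (specifically "solstice bridge") and the modifier is "leather".
Within "solstice bridge", the head is "bridge" and the modifier is "solstice".
Within "mountain rope", the head is "rope" and the modifier is "mountain".
Putting it together: [[leather [solstice bridge]] [mountain rope]].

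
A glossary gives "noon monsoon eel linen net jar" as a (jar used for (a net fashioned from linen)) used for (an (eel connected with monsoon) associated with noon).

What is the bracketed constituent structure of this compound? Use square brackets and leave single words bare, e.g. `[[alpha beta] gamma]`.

[[noon [monsoon eel]] [[linen net] jar]]

The outermost head in the paraphrase is "jar" (specifically "linen net jar"), modified by "noon monsoon eel".
Inside "noon monsoon eel": head "eel" (specifically "monsoon eel"), modifier "noon".
Inside "monsoon eel": head "eel", modifier "monsoon".
Inside "linen net jar": head "jar", modifier "linen net".
Inside "linen net": head "net", modifier "linen".
So the structure is [[noon [monsoon eel]] [[linen net] jar]].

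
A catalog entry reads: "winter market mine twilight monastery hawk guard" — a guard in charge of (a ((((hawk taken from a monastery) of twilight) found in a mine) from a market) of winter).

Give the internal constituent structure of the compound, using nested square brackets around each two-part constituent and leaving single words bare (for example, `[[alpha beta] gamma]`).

Whole compound: head "guard", modifier "winter market mine twilight monastery hawk".
Within "winter market mine twilight monastery hawk", the head is "hawk" (specifically "market mine twilight monastery hawk") and the modifier is "winter".
Within "market mine twilight monastery hawk", the head is "hawk" (specifically "mine twilight monastery hawk") and the modifier is "market".
Within "mine twilight monastery hawk", the head is "hawk" (specifically "twilight monastery hawk") and the modifier is "mine".
Within "twilight monastery hawk", the head is "hawk" (specifically "monastery hawk") and the modifier is "twilight".
Within "monastery hawk", the head is "hawk" and the modifier is "monastery".
So the structure is [[winter [market [mine [twilight [monastery hawk]]]]] guard].

[[winter [market [mine [twilight [monastery hawk]]]]] guard]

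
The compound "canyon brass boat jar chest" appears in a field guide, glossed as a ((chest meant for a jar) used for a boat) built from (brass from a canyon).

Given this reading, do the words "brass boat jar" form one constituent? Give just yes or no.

The top-level split is [canyon brass] [boat jar chest]; the full structure is [[canyon brass] [boat [jar chest]]].
"brass boat jar" straddles a constituent boundary, so it is not a single unit.

no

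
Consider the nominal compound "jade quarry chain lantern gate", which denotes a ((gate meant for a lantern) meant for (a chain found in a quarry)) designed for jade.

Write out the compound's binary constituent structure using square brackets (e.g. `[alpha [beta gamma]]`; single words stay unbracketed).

Whole compound: head "gate" (specifically "quarry chain lantern gate"), modifier "jade".
"quarry chain lantern gate" → head "gate" (specifically "lantern gate"), modifier "quarry chain".
"quarry chain" → head "chain", modifier "quarry".
"lantern gate" → head "gate", modifier "lantern".
Putting it together: [jade [[quarry chain] [lantern gate]]].

[jade [[quarry chain] [lantern gate]]]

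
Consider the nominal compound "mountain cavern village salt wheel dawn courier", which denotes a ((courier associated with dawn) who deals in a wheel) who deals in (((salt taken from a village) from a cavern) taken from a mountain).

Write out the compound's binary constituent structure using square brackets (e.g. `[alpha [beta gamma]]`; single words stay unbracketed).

[[mountain [cavern [village salt]]] [wheel [dawn courier]]]

At the top level: head "courier" (specifically "wheel dawn courier"); modifier "mountain cavern village salt".
"mountain cavern village salt" → head "salt" (specifically "cavern village salt"), modifier "mountain".
"cavern village salt" → head "salt" (specifically "village salt"), modifier "cavern".
"village salt" → head "salt", modifier "village".
"wheel dawn courier" → head "courier" (specifically "dawn courier"), modifier "wheel".
"dawn courier" → head "courier", modifier "dawn".
So the structure is [[mountain [cavern [village salt]]] [wheel [dawn courier]]].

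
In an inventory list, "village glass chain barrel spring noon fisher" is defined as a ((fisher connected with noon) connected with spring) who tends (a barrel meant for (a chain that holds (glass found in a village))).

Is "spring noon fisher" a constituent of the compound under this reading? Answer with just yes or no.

The paraphrase groups the words so that "spring noon fisher" is one unit: it corresponds to a single parenthesized sub-phrase.
The full structure is [[[[village glass] chain] barrel] [spring [noon fisher]]], in which [spring noon fisher] is a constituent.

yes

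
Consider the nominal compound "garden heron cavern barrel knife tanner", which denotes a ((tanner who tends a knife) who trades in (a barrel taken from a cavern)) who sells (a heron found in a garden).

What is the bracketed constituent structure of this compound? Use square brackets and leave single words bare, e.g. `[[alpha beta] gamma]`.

[[garden heron] [[cavern barrel] [knife tanner]]]

Whole compound: head "tanner" (specifically "cavern barrel knife tanner"), modifier "garden heron".
Inside "garden heron": head "heron", modifier "garden".
Inside "cavern barrel knife tanner": head "tanner" (specifically "knife tanner"), modifier "cavern barrel".
Inside "cavern barrel": head "barrel", modifier "cavern".
Inside "knife tanner": head "tanner", modifier "knife".
So the structure is [[garden heron] [[cavern barrel] [knife tanner]]].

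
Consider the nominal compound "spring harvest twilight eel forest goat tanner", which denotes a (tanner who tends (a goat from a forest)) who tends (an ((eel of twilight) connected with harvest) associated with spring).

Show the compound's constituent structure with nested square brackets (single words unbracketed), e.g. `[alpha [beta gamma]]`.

At the top level: head "tanner" (specifically "forest goat tanner"); modifier "spring harvest twilight eel".
Inside "spring harvest twilight eel": head "eel" (specifically "harvest twilight eel"), modifier "spring".
Inside "harvest twilight eel": head "eel" (specifically "twilight eel"), modifier "harvest".
Inside "twilight eel": head "eel", modifier "twilight".
Inside "forest goat tanner": head "tanner", modifier "forest goat".
Inside "forest goat": head "goat", modifier "forest".
Putting it together: [[spring [harvest [twilight eel]]] [[forest goat] tanner]].

[[spring [harvest [twilight eel]]] [[forest goat] tanner]]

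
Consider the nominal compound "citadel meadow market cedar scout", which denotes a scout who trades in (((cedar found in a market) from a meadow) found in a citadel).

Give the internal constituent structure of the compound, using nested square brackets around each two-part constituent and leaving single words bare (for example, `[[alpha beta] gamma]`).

[[citadel [meadow [market cedar]]] scout]

The outermost head in the paraphrase is "scout", modified by "citadel meadow market cedar".
Inside "citadel meadow market cedar": head "cedar" (specifically "meadow market cedar"), modifier "citadel".
Inside "meadow market cedar": head "cedar" (specifically "market cedar"), modifier "meadow".
Inside "market cedar": head "cedar", modifier "market".
Putting it together: [[citadel [meadow [market cedar]]] scout].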